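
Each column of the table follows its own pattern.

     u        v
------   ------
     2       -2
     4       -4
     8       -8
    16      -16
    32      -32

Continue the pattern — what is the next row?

64  -64

Column u — ×2 each step: 2, 4, 8, 16, 32 → 64.
Column v: always the negative of the column u; -2, -4, -8, -16, -32 → -64.
Combining the parts gives 64  -64.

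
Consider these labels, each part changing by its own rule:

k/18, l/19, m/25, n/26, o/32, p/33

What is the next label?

Letter — letters move forward 1 place in the alphabet: k, l, m, n, o, p → q.
For the second component, alternating steps +1, +6, +1, +6, …: 18, 19, 25, 26, 32, 33 → 39.
Combining the parts gives q/39.

q/39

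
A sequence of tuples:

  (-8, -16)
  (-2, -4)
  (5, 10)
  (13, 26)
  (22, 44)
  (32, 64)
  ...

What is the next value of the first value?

First value: -8, -2, 5, 13, 22, 32 → 43 (differences are 6, 7, 8, … (increasing by 1 each time)).

43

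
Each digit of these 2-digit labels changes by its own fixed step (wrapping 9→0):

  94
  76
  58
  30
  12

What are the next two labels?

For the first digit, −2 each step, mod 10: 9, 7, 5, 3, 1 → 9 → 7.
Second digit: +2 each step, mod 10, so 4, 6, 8, 0, 2 → 4 → 6.
Putting the parts together: 94 and then 76.

94, 76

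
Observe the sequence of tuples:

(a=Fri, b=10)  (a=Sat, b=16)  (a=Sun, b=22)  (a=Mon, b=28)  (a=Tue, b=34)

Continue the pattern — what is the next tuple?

A goes Fri, Sat, Sun, Mon, Tue → Wed (runs through the weekdays Mon→Sun).
For the b, +6 each step: 10, 16, 22, 28, 34 → 40.
Combining the parts gives (a=Wed, b=40).

(a=Wed, b=40)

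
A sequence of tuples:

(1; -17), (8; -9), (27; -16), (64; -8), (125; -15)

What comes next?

(216; -7)

First slot: 1, 8, 27, 64, 125 → 216 (perfect cubes: 1³, 2³, 3³, …).
Second slot: alternating steps +8, −7, +8, −7, …, so -17, -9, -16, -8, -15 → -7.
So the next tuple is (216; -7).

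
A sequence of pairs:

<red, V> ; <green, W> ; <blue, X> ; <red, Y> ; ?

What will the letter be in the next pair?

Colour: repeats red → green → blue; red, green, blue, red → green.
Letter: V, W, X, Y → Z (letters move forward 1 place in the alphabet).

Z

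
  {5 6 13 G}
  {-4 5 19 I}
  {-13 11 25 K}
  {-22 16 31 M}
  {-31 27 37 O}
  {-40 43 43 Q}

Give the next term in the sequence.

{-49 70 49 S}

First part: −9 each step, so 5, -4, -13, -22, -31, -40 → -49.
Second part — each term is the sum of the two before it: 6, 5, 11, 16, 27, 43 → 70.
Third part: 13, 19, 25, 31, 37, 43 → 49 (+6 each step).
For the letter, letters move forward 2 places in the alphabet: G, I, K, M, O, Q → S.
Combining the parts gives {-49 70 49 S}.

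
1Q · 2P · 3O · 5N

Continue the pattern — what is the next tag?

8M

First component goes 1, 2, 3, 5 → 8 (each term is the sum of the two before it).
Letter: Q, P, O, N → M (letters move back 1 place in the alphabet).
Combining the parts gives 8M.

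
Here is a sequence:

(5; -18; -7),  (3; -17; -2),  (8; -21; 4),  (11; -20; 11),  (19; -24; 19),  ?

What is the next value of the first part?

30

For the first part, each term is the sum of the two before it: 5, 3, 8, 11, 19 → 30.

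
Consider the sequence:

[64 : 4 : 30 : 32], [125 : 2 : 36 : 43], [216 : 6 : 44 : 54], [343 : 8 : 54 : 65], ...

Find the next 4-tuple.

[512 : 14 : 66 : 76]

For the first part, perfect cubes: 4³, 5³, 6³, …: 64, 125, 216, 343 → 512.
Second part goes 4, 2, 6, 8 → 14 (each term is the sum of the two before it).
Third part: differences are 6, 8, 10, … (increasing by 2 each time); 30, 36, 44, 54 → 66.
Fourth part: 32, 43, 54, 65 → 76 (+11 each step).
So the next 4-tuple is [512 : 14 : 66 : 76].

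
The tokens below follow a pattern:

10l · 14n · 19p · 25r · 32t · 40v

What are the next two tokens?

First component: 10, 14, 19, 25, 32, 40 → 49 → 59 (differences are 4, 5, 6, … (increasing by 1 each time)).
Letter — letters move forward 2 places in the alphabet: l, n, p, r, t, v → x → z.
So the next two tokens are 49x and 59z.

49x, 59z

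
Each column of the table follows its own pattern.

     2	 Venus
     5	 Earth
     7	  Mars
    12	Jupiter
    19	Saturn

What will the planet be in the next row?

Uranus

Planet: Venus, Earth, Mars, Jupiter, Saturn → Uranus (runs through the planets Mercury→Neptune).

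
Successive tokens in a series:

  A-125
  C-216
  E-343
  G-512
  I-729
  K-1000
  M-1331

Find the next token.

O-1728

Letter: letters move forward 2 places in the alphabet; A, C, E, G, I, K, M → O.
Second component: perfect cubes: 5³, 6³, 7³, …; 125, 216, 343, 512, 729, 1000, 1331 → 1728.
So the next token is O-1728.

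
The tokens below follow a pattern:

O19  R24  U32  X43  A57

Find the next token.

Letter — letters move forward 3 places in the alphabet, wrapping Z→A: O, R, U, X, A → D.
Second component: differences are 5, 8, 11, … (increasing by 3 each time), so 19, 24, 32, 43, 57 → 74.
So the next token is D74.

D74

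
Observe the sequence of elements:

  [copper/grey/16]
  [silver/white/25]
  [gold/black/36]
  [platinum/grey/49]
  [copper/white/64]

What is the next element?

[silver/black/81]

Metal: copper, silver, gold, platinum, copper → silver (repeats copper → silver → gold → platinum).
Shade: repeats grey → white → black; grey, white, black, grey, white → black.
Third coordinate goes 16, 25, 36, 49, 64 → 81 (perfect squares: 4², 5², 6², …).
Combining the parts gives [silver/black/81].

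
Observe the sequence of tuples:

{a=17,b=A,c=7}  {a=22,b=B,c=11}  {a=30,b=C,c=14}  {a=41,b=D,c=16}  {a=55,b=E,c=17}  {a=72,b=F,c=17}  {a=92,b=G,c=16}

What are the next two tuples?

{a=115,b=H,c=14}, {a=141,b=I,c=11}

A: differences are 5, 8, 11, … (increasing by 3 each time); 17, 22, 30, 41, 55, 72, 92 → 115 → 141.
B: A, B, C, D, E, F, G → H → I (letters move forward 1 place in the alphabet).
C: differences are 4, 3, 2, … (decreasing by 1 each time); 7, 11, 14, 16, 17, 17, 16 → 14 → 11.
So the next two tuples are {a=115,b=H,c=14} and {a=141,b=I,c=11}.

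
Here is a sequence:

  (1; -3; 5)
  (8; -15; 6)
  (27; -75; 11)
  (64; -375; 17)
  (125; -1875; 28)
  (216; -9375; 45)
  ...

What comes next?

(343; -46875; 73)

First entry — perfect cubes: 1³, 2³, 3³, …: 1, 8, 27, 64, 125, 216 → 343.
Second entry: ×5 each step; -3, -15, -75, -375, -1875, -9375 → -46875.
Third entry: each term is the sum of the two before it; 5, 6, 11, 17, 28, 45 → 73.
Putting it together: (343; -46875; 73).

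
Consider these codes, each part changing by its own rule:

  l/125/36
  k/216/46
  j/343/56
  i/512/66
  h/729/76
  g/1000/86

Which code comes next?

Letter: letters move back 1 place in the alphabet, so l, k, j, i, h, g → f.
Second component goes 125, 216, 343, 512, 729, 1000 → 1331 (perfect cubes: 5³, 6³, 7³, …).
For the third component, +10 each step: 36, 46, 56, 66, 76, 86 → 96.
Combining the parts gives f/1331/96.

f/1331/96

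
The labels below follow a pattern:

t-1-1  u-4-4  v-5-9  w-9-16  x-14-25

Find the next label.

Letter goes t, u, v, w, x → y (letters move forward 1 place in the alphabet).
Second component: each term is the sum of the two before it; 1, 4, 5, 9, 14 → 23.
Third component: perfect squares: 1², 2², 3², …, so 1, 4, 9, 16, 25 → 36.
Combining the parts gives y-23-36.

y-23-36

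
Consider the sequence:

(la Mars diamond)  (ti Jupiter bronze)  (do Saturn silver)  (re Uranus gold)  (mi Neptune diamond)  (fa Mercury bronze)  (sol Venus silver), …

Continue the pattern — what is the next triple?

Note: runs through the solfège scale do→ti, so la, ti, do, re, mi, fa, sol → la.
Planet: runs through the planets Mercury→Neptune; Mars, Jupiter, Saturn, Uranus, Neptune, Mercury, Venus → Earth.
For the rank, repeats diamond → bronze → silver → gold: diamond, bronze, silver, gold, diamond, bronze, silver → gold.
So the next triple is (la Earth gold).

(la Earth gold)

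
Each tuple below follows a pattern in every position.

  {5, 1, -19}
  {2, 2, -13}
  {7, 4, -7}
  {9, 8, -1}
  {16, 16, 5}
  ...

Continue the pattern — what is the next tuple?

{25, 32, 11}

First coordinate: each term is the sum of the two before it, so 5, 2, 7, 9, 16 → 25.
Second coordinate: 1, 2, 4, 8, 16 → 32 (×2 each step).
Third coordinate — +6 each step: -19, -13, -7, -1, 5 → 11.
Putting it together: {25, 32, 11}.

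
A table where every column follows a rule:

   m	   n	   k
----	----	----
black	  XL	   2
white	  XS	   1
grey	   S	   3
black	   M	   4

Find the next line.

For the column m, repeats black → white → grey: black, white, grey, black → white.
Column n — runs through clothing sizes XS→XL: XL, XS, S, M → L.
Column k: each term is the sum of the two before it; 2, 1, 3, 4 → 7.
Putting it together: white  L  7.

white  L  7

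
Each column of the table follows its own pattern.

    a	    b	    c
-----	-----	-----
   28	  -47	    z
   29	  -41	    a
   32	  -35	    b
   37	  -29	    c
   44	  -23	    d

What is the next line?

53  -17  e

Column a: differences are 1, 3, 5, … (increasing by 2 each time), so 28, 29, 32, 37, 44 → 53.
For the column b, +6 each step: -47, -41, -35, -29, -23 → -17.
For the column c, letters move forward 1 place in the alphabet, wrapping Z→A: z, a, b, c, d → e.
Combining the parts gives 53  -17  e.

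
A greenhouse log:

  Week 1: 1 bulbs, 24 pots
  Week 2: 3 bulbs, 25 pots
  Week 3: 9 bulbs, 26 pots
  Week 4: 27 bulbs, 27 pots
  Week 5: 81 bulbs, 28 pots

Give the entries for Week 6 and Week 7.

243 bulbs, 29 pots; 729 bulbs, 30 pots

Bulbs goes 1, 3, 9, 27, 81 → 243 → 729 (×3 each step).
Pots — +1 each step: 24, 25, 26, 27, 28 → 29 → 30.
So the next two records are 243 bulbs, 29 pots and 729 bulbs, 30 pots.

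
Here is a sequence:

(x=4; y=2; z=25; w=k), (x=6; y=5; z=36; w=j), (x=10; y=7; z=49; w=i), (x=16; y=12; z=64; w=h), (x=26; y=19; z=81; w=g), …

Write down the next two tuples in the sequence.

(x=42; y=31; z=100; w=f), (x=68; y=50; z=121; w=e)

X: 4, 6, 10, 16, 26 → 42 → 68 (each term is the sum of the two before it).
Y goes 2, 5, 7, 12, 19 → 31 → 50 (each term is the sum of the two before it).
For the z, perfect squares: 5², 6², 7², …: 25, 36, 49, 64, 81 → 100 → 121.
W — letters move back 1 place in the alphabet: k, j, i, h, g → f → e.
Putting the parts together: (x=42; y=31; z=100; w=f) and then (x=68; y=50; z=121; w=e).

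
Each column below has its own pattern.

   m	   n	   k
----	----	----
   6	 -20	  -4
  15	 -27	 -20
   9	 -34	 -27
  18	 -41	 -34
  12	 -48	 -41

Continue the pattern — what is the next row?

Column m: alternating steps +9, −6, +9, −6, …, so 6, 15, 9, 18, 12 → 21.
Column n: −7 each step; -20, -27, -34, -41, -48 → -55.
For the column k, always the previous value of the column n: -4, -20, -27, -34, -41 → -48.
Combining the parts gives 21  -55  -48.

21  -55  -48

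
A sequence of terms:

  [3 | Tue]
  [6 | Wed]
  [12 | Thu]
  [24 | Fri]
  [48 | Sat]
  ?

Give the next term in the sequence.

For the first component, ×2 each step: 3, 6, 12, 24, 48 → 96.
For the day, runs through the weekdays Mon→Sun: Tue, Wed, Thu, Fri, Sat → Sun.
Combining the parts gives [96 | Sun].

[96 | Sun]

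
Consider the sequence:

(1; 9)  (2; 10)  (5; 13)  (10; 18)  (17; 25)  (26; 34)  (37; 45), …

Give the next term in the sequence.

First component — differences are 1, 3, 5, … (increasing by 2 each time): 1, 2, 5, 10, 17, 26, 37 → 50.
Second component — always 8 more than the first component: 9, 10, 13, 18, 25, 34, 45 → 58.
Putting it together: (50; 58).

(50; 58)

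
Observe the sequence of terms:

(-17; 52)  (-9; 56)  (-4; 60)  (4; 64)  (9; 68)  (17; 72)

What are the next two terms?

(22; 76), (30; 80)

First entry: -17, -9, -4, 4, 9, 17 → 22 → 30 (alternating steps +8, +5, +8, +5, …).
Second entry: +4 each step, so 52, 56, 60, 64, 68, 72 → 76 → 80.
So the next two terms are (22; 76) and (30; 80).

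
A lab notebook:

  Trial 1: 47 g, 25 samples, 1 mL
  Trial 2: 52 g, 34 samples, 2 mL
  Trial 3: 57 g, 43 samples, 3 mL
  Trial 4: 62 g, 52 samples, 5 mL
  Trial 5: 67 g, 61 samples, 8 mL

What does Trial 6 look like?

72 g, 70 samples, 13 mL

G: +5 each step; 47, 52, 57, 62, 67 → 72.
Samples: +9 each step; 25, 34, 43, 52, 61 → 70.
ML — each term is the sum of the two before it: 1, 2, 3, 5, 8 → 13.
So the next line is 72 g, 70 samples, 13 mL.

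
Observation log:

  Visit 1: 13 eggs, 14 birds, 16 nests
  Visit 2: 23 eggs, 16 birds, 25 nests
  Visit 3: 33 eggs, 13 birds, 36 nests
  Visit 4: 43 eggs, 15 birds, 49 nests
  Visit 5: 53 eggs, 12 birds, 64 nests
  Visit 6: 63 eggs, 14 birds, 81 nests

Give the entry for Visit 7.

Eggs: 13, 23, 33, 43, 53, 63 → 73 (+10 each step).
Birds goes 14, 16, 13, 15, 12, 14 → 11 (alternating steps +2, −3, +2, −3, …).
Nests: perfect squares: 4², 5², 6², …, so 16, 25, 36, 49, 64, 81 → 100.
So the next record is 73 eggs, 11 birds, 100 nests.

73 eggs, 11 birds, 100 nests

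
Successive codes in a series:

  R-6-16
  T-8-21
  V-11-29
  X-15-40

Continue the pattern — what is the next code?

Z-20-54

Letter: letters move forward 2 places in the alphabet; R, T, V, X → Z.
For the second component, differences are 2, 3, 4, … (increasing by 1 each time): 6, 8, 11, 15 → 20.
Third component: differences are 5, 8, 11, … (increasing by 3 each time), so 16, 21, 29, 40 → 54.
Combining the parts gives Z-20-54.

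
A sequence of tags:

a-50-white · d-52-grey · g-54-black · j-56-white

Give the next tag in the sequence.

Letter goes a, d, g, j → m (letters move forward 3 places in the alphabet).
Second component goes 50, 52, 54, 56 → 58 (+2 each step).
Shade: white, grey, black, white → grey (repeats white → grey → black).
Putting it together: m-58-grey.

m-58-grey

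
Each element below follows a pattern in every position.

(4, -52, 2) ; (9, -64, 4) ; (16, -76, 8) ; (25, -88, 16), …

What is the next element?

(36, -100, 32)

First value — perfect squares: 2², 3², 4², …: 4, 9, 16, 25 → 36.
Second value — −12 each step: -52, -64, -76, -88 → -100.
Third value: 2, 4, 8, 16 → 32 (×2 each step).
Putting it together: (36, -100, 32).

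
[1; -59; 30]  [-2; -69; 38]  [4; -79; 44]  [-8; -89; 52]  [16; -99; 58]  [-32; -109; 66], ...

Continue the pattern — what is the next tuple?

First entry goes 1, -2, 4, -8, 16, -32 → 64 (×(-2) each step).
Second entry goes -59, -69, -79, -89, -99, -109 → -119 (−10 each step).
For the third entry, alternating steps +8, +6, +8, +6, …: 30, 38, 44, 52, 58, 66 → 72.
Combining the parts gives [64; -119; 72].

[64; -119; 72]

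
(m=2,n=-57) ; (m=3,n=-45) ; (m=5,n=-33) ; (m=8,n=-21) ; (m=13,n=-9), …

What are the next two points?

(m=21,n=3), (m=34,n=15)

M: each term is the sum of the two before it; 2, 3, 5, 8, 13 → 21 → 34.
N goes -57, -45, -33, -21, -9 → 3 → 15 (+12 each step).
So the next two points are (m=21,n=3) and (m=34,n=15).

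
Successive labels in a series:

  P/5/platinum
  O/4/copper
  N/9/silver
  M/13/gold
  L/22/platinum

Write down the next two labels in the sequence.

Letter: letters move back 1 place in the alphabet; P, O, N, M, L → K → J.
Second component: 5, 4, 9, 13, 22 → 35 → 57 (each term is the sum of the two before it).
For the metal, repeats platinum → copper → silver → gold: platinum, copper, silver, gold, platinum → copper → silver.
Putting the parts together: K/35/copper and then J/57/silver.

K/35/copper then J/57/silver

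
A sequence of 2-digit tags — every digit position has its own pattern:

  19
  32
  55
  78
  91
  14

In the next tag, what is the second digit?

7

For the second digit, +3 each step, mod 10: 9, 2, 5, 8, 1, 4 → 7.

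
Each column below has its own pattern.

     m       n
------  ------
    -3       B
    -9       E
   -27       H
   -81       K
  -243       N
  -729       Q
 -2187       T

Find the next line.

-6561  W

Column m goes -3, -9, -27, -81, -243, -729, -2187 → -6561 (×3 each step).
For the column n, letters move forward 3 places in the alphabet: B, E, H, K, N, Q, T → W.
Combining the parts gives -6561  W.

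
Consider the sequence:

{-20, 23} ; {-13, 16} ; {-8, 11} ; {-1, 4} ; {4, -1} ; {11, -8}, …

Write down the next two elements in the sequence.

First entry: alternating steps +7, +5, +7, +5, …, so -20, -13, -8, -1, 4, 11 → 16 → 23.
Second entry — together with the first entry always sums to 3: 23, 16, 11, 4, -1, -8 → -13 → -20.
Putting the parts together: {16, -13} and then {23, -20}.

{16, -13}, {23, -20}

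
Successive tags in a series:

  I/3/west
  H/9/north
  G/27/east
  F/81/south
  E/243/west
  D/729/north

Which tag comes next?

Letter goes I, H, G, F, E, D → C (letters move back 1 place in the alphabet).
Second component — ×3 each step: 3, 9, 27, 81, 243, 729 → 2187.
Direction — repeats west → north → east → south: west, north, east, south, west, north → east.
Combining the parts gives C/2187/east.

C/2187/east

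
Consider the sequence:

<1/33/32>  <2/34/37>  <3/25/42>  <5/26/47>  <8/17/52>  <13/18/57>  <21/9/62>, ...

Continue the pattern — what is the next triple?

First slot: 1, 2, 3, 5, 8, 13, 21 → 34 (each term is the sum of the two before it).
Second slot — alternating steps +1, −9, +1, −9, …: 33, 34, 25, 26, 17, 18, 9 → 10.
Third slot: +5 each step, so 32, 37, 42, 47, 52, 57, 62 → 67.
So the next triple is <34/10/67>.

<34/10/67>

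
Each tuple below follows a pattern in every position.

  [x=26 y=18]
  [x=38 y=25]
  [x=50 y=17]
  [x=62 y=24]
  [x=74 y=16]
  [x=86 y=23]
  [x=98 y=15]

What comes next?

[x=110 y=22]

X — +12 each step: 26, 38, 50, 62, 74, 86, 98 → 110.
For the y, alternating steps +7, −8, +7, −8, …: 18, 25, 17, 24, 16, 23, 15 → 22.
Putting it together: [x=110 y=22].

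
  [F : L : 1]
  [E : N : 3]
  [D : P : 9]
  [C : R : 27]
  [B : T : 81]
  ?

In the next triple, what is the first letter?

First letter: letters move back 1 place in the alphabet, so F, E, D, C, B → A.

A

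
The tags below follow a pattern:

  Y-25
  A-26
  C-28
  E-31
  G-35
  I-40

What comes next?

Letter: Y, A, C, E, G, I → K (letters move forward 2 places in the alphabet, wrapping Z→A).
Second component goes 25, 26, 28, 31, 35, 40 → 46 (differences are 1, 2, 3, … (increasing by 1 each time)).
Putting it together: K-46.

K-46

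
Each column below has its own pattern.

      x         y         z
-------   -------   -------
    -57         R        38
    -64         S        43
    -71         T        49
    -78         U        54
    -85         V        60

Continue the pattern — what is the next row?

Column x: −7 each step; -57, -64, -71, -78, -85 → -92.
Column y: letters move forward 1 place in the alphabet; R, S, T, U, V → W.
Column z: alternating steps +5, +6, +5, +6, …, so 38, 43, 49, 54, 60 → 65.
So the next row is -92  W  65.

-92  W  65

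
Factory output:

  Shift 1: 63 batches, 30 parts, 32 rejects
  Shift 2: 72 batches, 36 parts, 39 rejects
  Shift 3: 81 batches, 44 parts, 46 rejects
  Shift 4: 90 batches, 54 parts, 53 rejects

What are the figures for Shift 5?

99 batches, 66 parts, 60 rejects

Batches: +9 each step, so 63, 72, 81, 90 → 99.
Parts: differences are 6, 8, 10, … (increasing by 2 each time), so 30, 36, 44, 54 → 66.
Rejects — +7 each step: 32, 39, 46, 53 → 60.
Putting it together: 99 batches, 66 parts, 60 rejects.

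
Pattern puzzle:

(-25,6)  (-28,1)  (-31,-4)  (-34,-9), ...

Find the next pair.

First entry — −3 each step: -25, -28, -31, -34 → -37.
Second entry: −5 each step, so 6, 1, -4, -9 → -14.
Combining the parts gives (-37,-14).

(-37,-14)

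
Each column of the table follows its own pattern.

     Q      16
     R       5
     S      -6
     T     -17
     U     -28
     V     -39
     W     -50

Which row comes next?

X  -61

Letter goes Q, R, S, T, U, V, W → X (letters move forward 1 place in the alphabet).
Second component: 16, 5, -6, -17, -28, -39, -50 → -61 (−11 each step).
Putting it together: X  -61.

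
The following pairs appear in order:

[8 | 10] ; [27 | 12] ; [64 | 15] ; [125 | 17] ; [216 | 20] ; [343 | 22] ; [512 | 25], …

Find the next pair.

[729 | 27]

First slot: perfect cubes: 2³, 3³, 4³, …, so 8, 27, 64, 125, 216, 343, 512 → 729.
Second slot: 10, 12, 15, 17, 20, 22, 25 → 27 (alternating steps +2, +3, +2, +3, …).
Combining the parts gives [729 | 27].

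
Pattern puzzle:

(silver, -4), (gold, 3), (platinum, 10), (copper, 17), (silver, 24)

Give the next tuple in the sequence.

(gold, 31)

Metal: repeats silver → gold → platinum → copper, so silver, gold, platinum, copper, silver → gold.
Second slot: +7 each step, so -4, 3, 10, 17, 24 → 31.
Combining the parts gives (gold, 31).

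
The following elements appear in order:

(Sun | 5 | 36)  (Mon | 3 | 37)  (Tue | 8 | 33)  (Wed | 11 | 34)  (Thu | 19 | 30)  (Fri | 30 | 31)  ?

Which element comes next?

(Sat | 49 | 27)

Day: Sun, Mon, Tue, Wed, Thu, Fri → Sat (runs through the weekdays Mon→Sun).
Second coordinate goes 5, 3, 8, 11, 19, 30 → 49 (each term is the sum of the two before it).
Third coordinate — alternating steps +1, −4, +1, −4, …: 36, 37, 33, 34, 30, 31 → 27.
So the next element is (Sat | 49 | 27).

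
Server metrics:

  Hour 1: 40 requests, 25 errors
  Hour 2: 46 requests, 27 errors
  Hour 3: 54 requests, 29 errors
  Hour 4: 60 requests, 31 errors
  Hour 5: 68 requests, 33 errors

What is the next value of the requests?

Requests — alternating steps +6, +8, +6, +8, …: 40, 46, 54, 60, 68 → 74.

74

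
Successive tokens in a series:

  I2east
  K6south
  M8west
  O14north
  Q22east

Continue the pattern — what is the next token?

Letter: I, K, M, O, Q → S (letters move forward 2 places in the alphabet).
For the second component, each term is the sum of the two before it: 2, 6, 8, 14, 22 → 36.
Direction — repeats east → south → west → north: east, south, west, north, east → south.
Putting it together: S36south.

S36south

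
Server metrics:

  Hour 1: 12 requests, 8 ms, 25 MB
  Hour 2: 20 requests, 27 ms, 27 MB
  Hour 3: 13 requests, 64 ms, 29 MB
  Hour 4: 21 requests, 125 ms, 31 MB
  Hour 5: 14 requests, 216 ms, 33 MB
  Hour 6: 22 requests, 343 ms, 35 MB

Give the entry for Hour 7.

15 requests, 512 ms, 37 MB

Requests goes 12, 20, 13, 21, 14, 22 → 15 (alternating steps +8, −7, +8, −7, …).
Ms: 8, 27, 64, 125, 216, 343 → 512 (perfect cubes: 2³, 3³, 4³, …).
MB goes 25, 27, 29, 31, 33, 35 → 37 (+2 each step).
Putting it together: 15 requests, 512 ms, 37 MB.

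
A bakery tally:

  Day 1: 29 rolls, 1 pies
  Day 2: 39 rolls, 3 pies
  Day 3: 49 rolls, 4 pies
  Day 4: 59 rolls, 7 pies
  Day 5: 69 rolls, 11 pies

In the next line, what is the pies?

For the pies, each term is the sum of the two before it: 1, 3, 4, 7, 11 → 18.

18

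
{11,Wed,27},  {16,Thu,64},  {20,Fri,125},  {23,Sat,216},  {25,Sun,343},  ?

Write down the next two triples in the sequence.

{26,Mon,512}, {26,Tue,729}

First entry: differences are 5, 4, 3, … (decreasing by 1 each time), so 11, 16, 20, 23, 25 → 26 → 26.
Day: runs through the weekdays Mon→Sun; Wed, Thu, Fri, Sat, Sun → Mon → Tue.
Third entry goes 27, 64, 125, 216, 343 → 512 → 729 (perfect cubes: 3³, 4³, 5³, …).
So the next two triples are {26,Mon,512} and {26,Tue,729}.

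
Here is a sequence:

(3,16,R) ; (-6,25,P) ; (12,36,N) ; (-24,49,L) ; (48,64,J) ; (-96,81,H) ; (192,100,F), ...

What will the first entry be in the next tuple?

-384

First entry goes 3, -6, 12, -24, 48, -96, 192 → -384 (×(-2) each step).
Second entry: perfect squares: 4², 5², 6², …; 16, 25, 36, 49, 64, 81, 100 → 121.
Letter: R, P, N, L, J, H, F → D (letters move back 2 places in the alphabet).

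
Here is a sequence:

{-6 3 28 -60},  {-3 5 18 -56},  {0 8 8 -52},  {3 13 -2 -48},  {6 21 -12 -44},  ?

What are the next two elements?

First slot: +3 each step, so -6, -3, 0, 3, 6 → 9 → 12.
Second slot: 3, 5, 8, 13, 21 → 34 → 55 (each term is the sum of the two before it).
Third slot — −10 each step: 28, 18, 8, -2, -12 → -22 → -32.
For the fourth slot, +4 each step: -60, -56, -52, -48, -44 → -40 → -36.
Putting the parts together: {9 34 -22 -40} and then {12 55 -32 -36}.

{9 34 -22 -40}, {12 55 -32 -36}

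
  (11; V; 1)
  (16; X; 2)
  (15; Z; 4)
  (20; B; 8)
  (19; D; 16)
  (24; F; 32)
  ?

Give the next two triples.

First slot: alternating steps +5, −1, +5, −1, …, so 11, 16, 15, 20, 19, 24 → 23 → 28.
For the letter, letters move forward 2 places in the alphabet, wrapping Z→A: V, X, Z, B, D, F → H → J.
For the third slot, ×2 each step: 1, 2, 4, 8, 16, 32 → 64 → 128.
Putting the parts together: (23; H; 64) and then (28; J; 128).

(23; H; 64), (28; J; 128)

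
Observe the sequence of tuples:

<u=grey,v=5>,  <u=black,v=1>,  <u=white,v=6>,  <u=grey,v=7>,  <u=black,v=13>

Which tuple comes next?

<u=white,v=20>

U: repeats grey → black → white, so grey, black, white, grey, black → white.
V: each term is the sum of the two before it; 5, 1, 6, 7, 13 → 20.
So the next tuple is <u=white,v=20>.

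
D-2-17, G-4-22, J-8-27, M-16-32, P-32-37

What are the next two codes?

S-64-42 then V-128-47

Letter: D, G, J, M, P → S → V (letters move forward 3 places in the alphabet).
Second component: ×2 each step; 2, 4, 8, 16, 32 → 64 → 128.
Third component — +5 each step: 17, 22, 27, 32, 37 → 42 → 47.
So the next two codes are S-64-42 and V-128-47.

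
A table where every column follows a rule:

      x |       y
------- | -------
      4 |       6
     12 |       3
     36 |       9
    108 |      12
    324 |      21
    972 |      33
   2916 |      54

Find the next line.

8748  87

Column x: 4, 12, 36, 108, 324, 972, 2916 → 8748 (×3 each step).
Column y — each term is the sum of the two before it: 6, 3, 9, 12, 21, 33, 54 → 87.
Combining the parts gives 8748  87.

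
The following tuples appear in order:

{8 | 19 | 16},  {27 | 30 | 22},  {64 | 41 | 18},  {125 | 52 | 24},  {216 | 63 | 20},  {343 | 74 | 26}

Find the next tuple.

First component: perfect cubes: 2³, 3³, 4³, …, so 8, 27, 64, 125, 216, 343 → 512.
For the second component, +11 each step: 19, 30, 41, 52, 63, 74 → 85.
Third component: alternating steps +6, −4, +6, −4, …, so 16, 22, 18, 24, 20, 26 → 22.
Combining the parts gives {512 | 85 | 22}.

{512 | 85 | 22}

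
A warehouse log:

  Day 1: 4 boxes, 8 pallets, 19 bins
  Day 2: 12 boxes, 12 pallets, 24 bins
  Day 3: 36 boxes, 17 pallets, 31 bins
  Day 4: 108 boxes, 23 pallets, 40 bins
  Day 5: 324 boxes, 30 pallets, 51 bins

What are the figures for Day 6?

Boxes — ×3 each step: 4, 12, 36, 108, 324 → 972.
Pallets: 8, 12, 17, 23, 30 → 38 (differences are 4, 5, 6, … (increasing by 1 each time)).
For the bins, differences are 5, 7, 9, … (increasing by 2 each time): 19, 24, 31, 40, 51 → 64.
So the next line is 972 boxes, 38 pallets, 64 bins.

972 boxes, 38 pallets, 64 bins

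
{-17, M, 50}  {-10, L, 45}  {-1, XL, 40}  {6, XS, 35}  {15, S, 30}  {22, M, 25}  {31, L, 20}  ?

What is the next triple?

First value: alternating steps +7, +9, +7, +9, …, so -17, -10, -1, 6, 15, 22, 31 → 38.
Size goes M, L, XL, XS, S, M, L → XL (repeats M → L → XL → XS → S).
Third value — −5 each step: 50, 45, 40, 35, 30, 25, 20 → 15.
So the next triple is {38, XL, 15}.

{38, XL, 15}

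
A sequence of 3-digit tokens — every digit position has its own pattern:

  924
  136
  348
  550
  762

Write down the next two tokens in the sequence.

First digit: +2 each step, mod 10; 9, 1, 3, 5, 7 → 9 → 1.
Second digit: +1 each step, mod 10; 2, 3, 4, 5, 6 → 7 → 8.
Third digit — +2 each step, mod 10: 4, 6, 8, 0, 2 → 4 → 6.
So the next two tokens are 974 and 186.

974 then 186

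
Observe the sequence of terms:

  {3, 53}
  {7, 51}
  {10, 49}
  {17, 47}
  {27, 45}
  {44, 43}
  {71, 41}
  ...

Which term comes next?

First part — each term is the sum of the two before it: 3, 7, 10, 17, 27, 44, 71 → 115.
Second part: −2 each step, so 53, 51, 49, 47, 45, 43, 41 → 39.
Putting it together: {115, 39}.

{115, 39}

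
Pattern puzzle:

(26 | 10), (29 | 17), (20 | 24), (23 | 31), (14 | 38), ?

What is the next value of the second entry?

Second entry — +7 each step: 10, 17, 24, 31, 38 → 45.

45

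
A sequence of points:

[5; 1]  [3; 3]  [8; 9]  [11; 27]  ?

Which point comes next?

[19; 81]

First coordinate: each term is the sum of the two before it; 5, 3, 8, 11 → 19.
Second coordinate — ×3 each step: 1, 3, 9, 27 → 81.
Putting it together: [19; 81].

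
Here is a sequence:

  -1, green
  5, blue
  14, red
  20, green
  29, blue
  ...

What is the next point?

35, red

First component: alternating steps +6, +9, +6, +9, …, so -1, 5, 14, 20, 29 → 35.
For the colour, repeats green → blue → red: green, blue, red, green, blue → red.
So the next point is 35, red.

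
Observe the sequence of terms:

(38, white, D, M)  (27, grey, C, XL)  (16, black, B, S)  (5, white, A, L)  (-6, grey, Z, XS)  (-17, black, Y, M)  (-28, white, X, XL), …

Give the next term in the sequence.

(-39, grey, W, S)

First coordinate: 38, 27, 16, 5, -6, -17, -28 → -39 (−11 each step).
Shade goes white, grey, black, white, grey, black, white → grey (repeats white → grey → black).
Letter: letters move back 1 place in the alphabet, wrapping A→Z, so D, C, B, A, Z, Y, X → W.
Size: repeats M → XL → S → L → XS; M, XL, S, L, XS, M, XL → S.
Putting it together: (-39, grey, W, S).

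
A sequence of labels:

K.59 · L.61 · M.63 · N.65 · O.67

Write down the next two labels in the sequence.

Letter — letters move forward 1 place in the alphabet: K, L, M, N, O → P → Q.
Second component: 59, 61, 63, 65, 67 → 69 → 71 (+2 each step).
Putting the parts together: P.69 and then Q.71.

P.69, Q.71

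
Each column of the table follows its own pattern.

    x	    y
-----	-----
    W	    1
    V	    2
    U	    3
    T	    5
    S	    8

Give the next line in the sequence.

R  13

Column x: W, V, U, T, S → R (letters move back 1 place in the alphabet).
Column y: each term is the sum of the two before it, so 1, 2, 3, 5, 8 → 13.
So the next line is R  13.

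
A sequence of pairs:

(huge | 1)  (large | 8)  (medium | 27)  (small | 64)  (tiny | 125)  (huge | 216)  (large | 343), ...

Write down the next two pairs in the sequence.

Size: huge, large, medium, small, tiny, huge, large → medium → small (repeats huge → large → medium → small → tiny).
Second coordinate — perfect cubes: 1³, 2³, 3³, …: 1, 8, 27, 64, 125, 216, 343 → 512 → 729.
Putting the parts together: (medium | 512) and then (small | 729).

(medium | 512), (small | 729)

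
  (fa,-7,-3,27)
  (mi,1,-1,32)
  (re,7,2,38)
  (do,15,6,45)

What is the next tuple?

(ti,21,11,53)

Note: fa, mi, re, do → ti (runs backward through the solfège scale do→ti).
Second slot: alternating steps +8, +6, +8, +6, …, so -7, 1, 7, 15 → 21.
Third slot: differences are 2, 3, 4, … (increasing by 1 each time), so -3, -1, 2, 6 → 11.
Fourth slot: 27, 32, 38, 45 → 53 (differences are 5, 6, 7, … (increasing by 1 each time)).
Putting it together: (ti,21,11,53).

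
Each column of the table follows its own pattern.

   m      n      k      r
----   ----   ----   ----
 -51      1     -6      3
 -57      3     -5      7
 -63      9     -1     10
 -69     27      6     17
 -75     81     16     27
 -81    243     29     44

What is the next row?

-87  729  45  71

Column m — −6 each step: -51, -57, -63, -69, -75, -81 → -87.
Column n — ×3 each step: 1, 3, 9, 27, 81, 243 → 729.
Column k: -6, -5, -1, 6, 16, 29 → 45 (differences are 1, 4, 7, … (increasing by 3 each time)).
Column r: each term is the sum of the two before it; 3, 7, 10, 17, 27, 44 → 71.
Combining the parts gives -87  729  45  71.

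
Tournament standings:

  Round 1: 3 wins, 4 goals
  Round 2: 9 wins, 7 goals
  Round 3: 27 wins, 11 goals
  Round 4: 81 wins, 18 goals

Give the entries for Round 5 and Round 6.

243 wins, 29 goals; 729 wins, 47 goals

Wins — ×3 each step: 3, 9, 27, 81 → 243 → 729.
Goals: each term is the sum of the two before it; 4, 7, 11, 18 → 29 → 47.
Putting the parts together: 243 wins, 29 goals and then 729 wins, 47 goals.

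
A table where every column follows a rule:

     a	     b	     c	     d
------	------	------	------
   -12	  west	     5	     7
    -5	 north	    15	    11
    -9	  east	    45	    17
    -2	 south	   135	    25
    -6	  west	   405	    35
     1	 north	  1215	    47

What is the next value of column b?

east

Column b: west, north, east, south, west, north → east (repeats west → north → east → south).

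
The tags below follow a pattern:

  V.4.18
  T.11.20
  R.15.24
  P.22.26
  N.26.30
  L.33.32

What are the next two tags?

For the letter, letters move back 2 places in the alphabet: V, T, R, P, N, L → J → H.
Second component — alternating steps +7, +4, +7, +4, …: 4, 11, 15, 22, 26, 33 → 37 → 44.
Third component: 18, 20, 24, 26, 30, 32 → 36 → 38 (alternating steps +2, +4, +2, +4, …).
So the next two tags are J.37.36 and H.44.38.

J.37.36, H.44.38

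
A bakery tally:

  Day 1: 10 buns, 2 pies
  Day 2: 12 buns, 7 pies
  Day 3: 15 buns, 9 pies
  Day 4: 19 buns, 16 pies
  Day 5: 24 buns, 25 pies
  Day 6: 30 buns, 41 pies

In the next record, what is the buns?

Buns goes 10, 12, 15, 19, 24, 30 → 37 (differences are 2, 3, 4, … (increasing by 1 each time)).
Pies: each term is the sum of the two before it, so 2, 7, 9, 16, 25, 41 → 66.

37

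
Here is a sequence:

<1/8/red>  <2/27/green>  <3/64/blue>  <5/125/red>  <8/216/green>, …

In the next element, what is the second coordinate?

Second coordinate goes 8, 27, 64, 125, 216 → 343 (perfect cubes: 2³, 3³, 4³, …).

343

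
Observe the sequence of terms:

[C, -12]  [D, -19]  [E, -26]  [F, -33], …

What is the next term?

For the letter, letters move forward 1 place in the alphabet: C, D, E, F → G.
For the second entry, −7 each step: -12, -19, -26, -33 → -40.
So the next term is [G, -40].

[G, -40]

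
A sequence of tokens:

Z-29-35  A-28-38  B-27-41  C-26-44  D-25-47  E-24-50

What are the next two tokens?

Letter: letters move forward 1 place in the alphabet, wrapping Z→A, so Z, A, B, C, D, E → F → G.
Second component goes 29, 28, 27, 26, 25, 24 → 23 → 22 (−1 each step).
For the third component, +3 each step: 35, 38, 41, 44, 47, 50 → 53 → 56.
So the next two tokens are F-23-53 and G-22-56.

F-23-53 then G-22-56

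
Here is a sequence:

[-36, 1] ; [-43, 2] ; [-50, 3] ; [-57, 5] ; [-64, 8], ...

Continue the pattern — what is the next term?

[-71, 13]

First value: −7 each step; -36, -43, -50, -57, -64 → -71.
Second value goes 1, 2, 3, 5, 8 → 13 (each term is the sum of the two before it).
Putting it together: [-71, 13].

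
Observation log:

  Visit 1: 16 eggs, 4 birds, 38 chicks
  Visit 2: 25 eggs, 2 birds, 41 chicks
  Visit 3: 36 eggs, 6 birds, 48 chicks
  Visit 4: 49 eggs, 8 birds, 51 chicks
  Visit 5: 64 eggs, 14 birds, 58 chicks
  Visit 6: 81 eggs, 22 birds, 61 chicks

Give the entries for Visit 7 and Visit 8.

100 eggs, 36 birds, 68 chicks; 121 eggs, 58 birds, 71 chicks

Eggs: perfect squares: 4², 5², 6², …; 16, 25, 36, 49, 64, 81 → 100 → 121.
Birds goes 4, 2, 6, 8, 14, 22 → 36 → 58 (each term is the sum of the two before it).
Chicks: alternating steps +3, +7, +3, +7, …; 38, 41, 48, 51, 58, 61 → 68 → 71.
Putting the parts together: 100 eggs, 36 birds, 68 chicks and then 121 eggs, 58 birds, 71 chicks.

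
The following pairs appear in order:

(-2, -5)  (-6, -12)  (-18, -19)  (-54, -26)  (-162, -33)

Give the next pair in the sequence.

For the first entry, ×3 each step: -2, -6, -18, -54, -162 → -486.
Second entry: −7 each step, so -5, -12, -19, -26, -33 → -40.
So the next pair is (-486, -40).

(-486, -40)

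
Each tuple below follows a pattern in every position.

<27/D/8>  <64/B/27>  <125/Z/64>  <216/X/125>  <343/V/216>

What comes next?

First part: perfect cubes: 3³, 4³, 5³, …; 27, 64, 125, 216, 343 → 512.
For the letter, letters move back 2 places in the alphabet, wrapping A→Z: D, B, Z, X, V → T.
Third part: perfect cubes: 2³, 3³, 4³, …, so 8, 27, 64, 125, 216 → 343.
So the next tuple is <512/T/343>.

<512/T/343>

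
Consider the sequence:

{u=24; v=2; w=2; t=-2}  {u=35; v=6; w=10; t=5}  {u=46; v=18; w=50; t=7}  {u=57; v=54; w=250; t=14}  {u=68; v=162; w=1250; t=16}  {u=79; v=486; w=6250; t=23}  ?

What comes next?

{u=90; v=1458; w=31250; t=25}

U: 24, 35, 46, 57, 68, 79 → 90 (+11 each step).
V: 2, 6, 18, 54, 162, 486 → 1458 (×3 each step).
W — ×5 each step: 2, 10, 50, 250, 1250, 6250 → 31250.
T: alternating steps +7, +2, +7, +2, …; -2, 5, 7, 14, 16, 23 → 25.
Putting it together: {u=90; v=1458; w=31250; t=25}.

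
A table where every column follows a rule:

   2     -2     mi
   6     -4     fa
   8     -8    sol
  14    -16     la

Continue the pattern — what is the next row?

First component goes 2, 6, 8, 14 → 22 (each term is the sum of the two before it).
Second component goes -2, -4, -8, -16 → -32 (×2 each step).
Note goes mi, fa, sol, la → ti (runs through the solfège scale do→ti).
Putting it together: 22  -32  ti.

22  -32  ti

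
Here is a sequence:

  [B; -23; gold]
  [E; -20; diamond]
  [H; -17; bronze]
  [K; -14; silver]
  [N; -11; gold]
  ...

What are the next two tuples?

[Q; -8; diamond], [T; -5; bronze]

Letter goes B, E, H, K, N → Q → T (letters move forward 3 places in the alphabet).
Second part: -23, -20, -17, -14, -11 → -8 → -5 (+3 each step).
For the rank, repeats gold → diamond → bronze → silver: gold, diamond, bronze, silver, gold → diamond → bronze.
Putting the parts together: [Q; -8; diamond] and then [T; -5; bronze].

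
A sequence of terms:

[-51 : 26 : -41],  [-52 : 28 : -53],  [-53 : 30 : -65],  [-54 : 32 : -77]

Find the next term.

[-55 : 34 : -89]

First coordinate — −1 each step: -51, -52, -53, -54 → -55.
For the second coordinate, +2 each step: 26, 28, 30, 32 → 34.
Third coordinate: −12 each step; -41, -53, -65, -77 → -89.
So the next term is [-55 : 34 : -89].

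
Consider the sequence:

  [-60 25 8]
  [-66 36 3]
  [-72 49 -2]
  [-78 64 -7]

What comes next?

[-84 81 -12]

First component — −6 each step: -60, -66, -72, -78 → -84.
Second component: 25, 36, 49, 64 → 81 (perfect squares: 5², 6², 7², …).
Third component — −5 each step: 8, 3, -2, -7 → -12.
Combining the parts gives [-84 81 -12].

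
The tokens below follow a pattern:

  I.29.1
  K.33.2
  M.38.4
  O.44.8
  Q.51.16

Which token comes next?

S.59.32

For the letter, letters move forward 2 places in the alphabet: I, K, M, O, Q → S.
For the second component, differences are 4, 5, 6, … (increasing by 1 each time): 29, 33, 38, 44, 51 → 59.
For the third component, ×2 each step: 1, 2, 4, 8, 16 → 32.
Combining the parts gives S.59.32.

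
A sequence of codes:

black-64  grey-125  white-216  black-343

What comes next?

grey-512

Shade: black, grey, white, black → grey (repeats black → grey → white).
Second component: perfect cubes: 4³, 5³, 6³, …, so 64, 125, 216, 343 → 512.
So the next code is grey-512.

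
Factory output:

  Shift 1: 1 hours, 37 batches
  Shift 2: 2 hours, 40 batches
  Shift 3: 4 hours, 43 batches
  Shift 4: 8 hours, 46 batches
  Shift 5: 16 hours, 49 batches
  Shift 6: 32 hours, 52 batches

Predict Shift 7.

Hours: 1, 2, 4, 8, 16, 32 → 64 (×2 each step).
For the batches, +3 each step: 37, 40, 43, 46, 49, 52 → 55.
Combining the parts gives 64 hours, 55 batches.

64 hours, 55 batches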